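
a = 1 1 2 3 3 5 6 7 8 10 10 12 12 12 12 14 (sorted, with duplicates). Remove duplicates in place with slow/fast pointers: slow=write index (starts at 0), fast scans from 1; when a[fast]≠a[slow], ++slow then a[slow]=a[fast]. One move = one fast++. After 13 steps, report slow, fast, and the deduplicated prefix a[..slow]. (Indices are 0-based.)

slow=0 fast=1: a[fast]=1=a[slow] dup, fast++
slow=0 fast=2: a[fast]=2≠a[slow]=1 write a[1]=2, slow++,fast++
slow=1 fast=3: a[fast]=3≠a[slow]=2 write a[2]=3, slow++,fast++
slow=2 fast=4: a[fast]=3=a[slow] dup, fast++
slow=2 fast=5: a[fast]=5≠a[slow]=3 write a[3]=5, slow++,fast++
slow=3 fast=6: a[fast]=6≠a[slow]=5 write a[4]=6, slow++,fast++
slow=4 fast=7: a[fast]=7≠a[slow]=6 write a[5]=7, slow++,fast++
slow=5 fast=8: a[fast]=8≠a[slow]=7 write a[6]=8, slow++,fast++
slow=6 fast=9: a[fast]=10≠a[slow]=8 write a[7]=10, slow++,fast++
slow=7 fast=10: a[fast]=10=a[slow] dup, fast++
slow=7 fast=11: a[fast]=12≠a[slow]=10 write a[8]=12, slow++,fast++
slow=8 fast=12: a[fast]=12=a[slow] dup, fast++
slow=8 fast=13: a[fast]=12=a[slow] dup, fast++

slow=8, fast=14, prefix=[1, 2, 3, 5, 6, 7, 8, 10, 12]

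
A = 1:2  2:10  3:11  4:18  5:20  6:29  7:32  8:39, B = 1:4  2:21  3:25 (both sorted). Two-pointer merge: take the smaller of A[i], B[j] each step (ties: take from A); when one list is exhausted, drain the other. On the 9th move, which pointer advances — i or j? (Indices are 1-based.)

i=1 j=1: A[i]=2<=B[j]=4 take 2, i++
i=2 j=1: A[i]=10>B[j]=4 take 4, j++
i=2 j=2: A[i]=10<=B[j]=21 take 10, i++
i=3 j=2: A[i]=11<=B[j]=21 take 11, i++
i=4 j=2: A[i]=18<=B[j]=21 take 18, i++
i=5 j=2: A[i]=20<=B[j]=21 take 20, i++
i=6 j=2: A[i]=29>B[j]=21 take 21, j++
i=6 j=3: A[i]=29>B[j]=25 take 25, j++
i=6 j=4: B done, take A[i]=29, i++

i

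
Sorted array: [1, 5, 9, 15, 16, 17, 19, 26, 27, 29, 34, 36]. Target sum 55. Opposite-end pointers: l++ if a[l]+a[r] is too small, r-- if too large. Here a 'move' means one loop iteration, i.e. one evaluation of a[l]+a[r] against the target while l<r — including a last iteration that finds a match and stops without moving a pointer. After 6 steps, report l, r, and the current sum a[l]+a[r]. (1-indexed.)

l=1 r=12: 1+36=37 <55, l++
l=2 r=12: 5+36=41 <55, l++
l=3 r=12: 9+36=45 <55, l++
l=4 r=12: 15+36=51 <55, l++
l=5 r=12: 16+36=52 <55, l++
l=6 r=12: 17+36=53 <55, l++

l=7, r=12, sum=55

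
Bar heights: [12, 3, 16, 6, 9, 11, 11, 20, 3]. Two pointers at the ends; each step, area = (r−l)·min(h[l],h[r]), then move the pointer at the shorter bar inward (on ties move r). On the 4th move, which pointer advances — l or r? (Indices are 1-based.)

l

[1,9] min(12,3)*8=24 best=24 * → r--
[1,8] min(12,20)*7=84 best=84 * → l++
[2,8] min(3,20)*6=18 best=84 → l++
[3,8] min(16,20)*5=80 best=84 → l++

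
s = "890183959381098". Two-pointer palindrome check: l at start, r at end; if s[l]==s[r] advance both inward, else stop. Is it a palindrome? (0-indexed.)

palindrome

[0,14] '8'=='8' → l++,r--
[1,13] '9'=='9' → l++,r--
[2,12] '0'=='0' → l++,r--
[3,11] '1'=='1' → l++,r--
[4,10] '8'=='8' → l++,r--
[5,9] '3'=='3' → l++,r--
[6,8] '9'=='9' → l++,r--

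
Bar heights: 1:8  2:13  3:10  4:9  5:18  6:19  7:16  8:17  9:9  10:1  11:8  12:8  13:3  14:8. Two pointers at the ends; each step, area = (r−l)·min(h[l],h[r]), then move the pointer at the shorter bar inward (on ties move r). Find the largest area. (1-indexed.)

max area = 104

l=1 r=14: min(8,8)*13=104 best=104 *, r--
l=1 r=13: min(8,3)*12=36 best=104, r--
l=1 r=12: min(8,8)*11=88 best=104, r--
l=1 r=11: min(8,8)*10=80 best=104, r--
l=1 r=10: min(8,1)*9=9 best=104, r--
l=1 r=9: min(8,9)*8=64 best=104, l++
l=2 r=9: min(13,9)*7=63 best=104, r--
l=2 r=8: min(13,17)*6=78 best=104, l++
l=3 r=8: min(10,17)*5=50 best=104, l++
l=4 r=8: min(9,17)*4=36 best=104, l++
l=5 r=8: min(18,17)*3=51 best=104, r--
l=5 r=7: min(18,16)*2=32 best=104, r--
l=5 r=6: min(18,19)*1=18 best=104, l++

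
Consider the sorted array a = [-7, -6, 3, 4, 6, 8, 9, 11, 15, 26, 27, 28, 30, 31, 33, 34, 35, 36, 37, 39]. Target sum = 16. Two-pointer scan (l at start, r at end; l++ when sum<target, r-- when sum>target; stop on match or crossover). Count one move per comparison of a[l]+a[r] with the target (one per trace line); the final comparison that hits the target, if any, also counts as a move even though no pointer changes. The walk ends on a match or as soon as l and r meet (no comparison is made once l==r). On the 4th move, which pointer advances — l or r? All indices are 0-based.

r

l=0 r=19: -7+39=32 >16, r--
l=0 r=18: -7+37=30 >16, r--
l=0 r=17: -7+36=29 >16, r--
l=0 r=16: -7+35=28 >16, r--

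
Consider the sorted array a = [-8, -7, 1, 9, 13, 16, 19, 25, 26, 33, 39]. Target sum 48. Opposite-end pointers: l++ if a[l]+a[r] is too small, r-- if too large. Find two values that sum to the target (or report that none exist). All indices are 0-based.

l=0 r=10: -8+39=31 <48, l++
l=1 r=10: -7+39=32 <48, l++
l=2 r=10: 1+39=40 <48, l++
l=3 r=10: 9+39=48, found

(9, 39)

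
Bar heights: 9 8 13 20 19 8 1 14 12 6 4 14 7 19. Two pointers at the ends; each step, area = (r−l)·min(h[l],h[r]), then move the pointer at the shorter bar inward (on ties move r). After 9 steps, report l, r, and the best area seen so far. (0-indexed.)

[0,13] min(9,19)*13=117 best=117 * → l++
[1,13] min(8,19)*12=96 best=117 → l++
[2,13] min(13,19)*11=143 best=143 * → l++
[3,13] min(20,19)*10=190 best=190 * → r--
[3,12] min(20,7)*9=63 best=190 → r--
[3,11] min(20,14)*8=112 best=190 → r--
[3,10] min(20,4)*7=28 best=190 → r--
[3,9] min(20,6)*6=36 best=190 → r--
[3,8] min(20,12)*5=60 best=190 → r--

l=3, r=7, best area=190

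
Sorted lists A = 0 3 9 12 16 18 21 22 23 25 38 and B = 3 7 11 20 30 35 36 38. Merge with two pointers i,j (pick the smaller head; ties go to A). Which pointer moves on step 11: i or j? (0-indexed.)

i

i=0 j=0: A[i]=0<=B[j]=3 take 0, i++
i=1 j=0: A[i]=3<=B[j]=3 take 3, i++
i=2 j=0: A[i]=9>B[j]=3 take 3, j++
i=2 j=1: A[i]=9>B[j]=7 take 7, j++
i=2 j=2: A[i]=9<=B[j]=11 take 9, i++
i=3 j=2: A[i]=12>B[j]=11 take 11, j++
i=3 j=3: A[i]=12<=B[j]=20 take 12, i++
i=4 j=3: A[i]=16<=B[j]=20 take 16, i++
i=5 j=3: A[i]=18<=B[j]=20 take 18, i++
i=6 j=3: A[i]=21>B[j]=20 take 20, j++
i=6 j=4: A[i]=21<=B[j]=30 take 21, i++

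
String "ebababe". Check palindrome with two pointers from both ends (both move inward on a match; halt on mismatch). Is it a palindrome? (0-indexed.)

l=0 r=6: 'e'=='e', l++,r--
l=1 r=5: 'b'=='b', l++,r--
l=2 r=4: 'a'=='a', l++,r--

palindrome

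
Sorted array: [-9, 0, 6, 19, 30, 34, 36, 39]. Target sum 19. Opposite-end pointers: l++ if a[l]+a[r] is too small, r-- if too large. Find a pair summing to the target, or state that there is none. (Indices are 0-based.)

[0,7] -9+39=30 >19 → r--
[0,6] -9+36=27 >19 → r--
[0,5] -9+34=25 >19 → r--
[0,4] -9+30=21 >19 → r--
[0,3] -9+19=10 <19 → l++
[1,3] 0+19=19 → found

(0, 19)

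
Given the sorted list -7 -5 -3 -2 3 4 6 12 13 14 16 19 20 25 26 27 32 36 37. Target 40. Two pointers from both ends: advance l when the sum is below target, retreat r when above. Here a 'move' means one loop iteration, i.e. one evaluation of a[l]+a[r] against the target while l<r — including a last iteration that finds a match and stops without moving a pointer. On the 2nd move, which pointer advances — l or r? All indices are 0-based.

l=0 r=18: -7+37=30 <40, l++
l=1 r=18: -5+37=32 <40, l++

l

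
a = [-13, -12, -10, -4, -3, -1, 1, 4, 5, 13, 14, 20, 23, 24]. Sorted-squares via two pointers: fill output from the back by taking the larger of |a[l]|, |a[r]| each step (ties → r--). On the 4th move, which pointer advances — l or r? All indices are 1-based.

r

l=1 r=14: |-13|<=|24| out[14]=576, r--
l=1 r=13: |-13|<=|23| out[13]=529, r--
l=1 r=12: |-13|<=|20| out[12]=400, r--
l=1 r=11: |-13|<=|14| out[11]=196, r--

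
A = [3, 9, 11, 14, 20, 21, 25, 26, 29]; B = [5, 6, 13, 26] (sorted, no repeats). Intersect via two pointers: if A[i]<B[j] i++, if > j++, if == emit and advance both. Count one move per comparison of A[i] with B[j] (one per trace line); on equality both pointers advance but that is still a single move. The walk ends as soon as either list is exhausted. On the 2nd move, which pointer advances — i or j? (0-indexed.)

j

[i=0,j=0] 3<5 → i++
[i=1,j=0] 9>5 → j++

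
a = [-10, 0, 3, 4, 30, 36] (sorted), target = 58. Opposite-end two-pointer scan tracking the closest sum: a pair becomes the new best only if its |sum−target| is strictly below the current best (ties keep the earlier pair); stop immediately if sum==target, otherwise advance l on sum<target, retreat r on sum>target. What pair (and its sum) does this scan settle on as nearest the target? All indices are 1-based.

[1,6] -10+36=26 d=32 * → l++
[2,6] 0+36=36 d=22 * → l++
[3,6] 3+36=39 d=19 * → l++
[4,6] 4+36=40 d=18 * → l++
[5,6] 30+36=66 d=8 * → r--

pair (30, 36) with sum 66 (|Δ|=8)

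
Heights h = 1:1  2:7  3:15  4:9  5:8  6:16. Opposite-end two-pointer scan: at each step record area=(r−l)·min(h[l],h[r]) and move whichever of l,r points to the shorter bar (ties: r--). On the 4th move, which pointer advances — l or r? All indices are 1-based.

l

l=1 r=6: min(1,16)*5=5 best=5 *, l++
l=2 r=6: min(7,16)*4=28 best=28 *, l++
l=3 r=6: min(15,16)*3=45 best=45 *, l++
l=4 r=6: min(9,16)*2=18 best=45, l++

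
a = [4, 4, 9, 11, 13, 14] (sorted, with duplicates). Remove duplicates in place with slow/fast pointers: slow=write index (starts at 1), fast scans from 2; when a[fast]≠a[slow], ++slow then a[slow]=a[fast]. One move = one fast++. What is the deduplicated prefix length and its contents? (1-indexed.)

length 5; prefix = [4, 9, 11, 13, 14]

(s=1,f=2) a[fast]=4=a[slow] dup → fast++
(s=1,f=3) a[fast]=9≠a[slow]=4 write a[2]=9 → slow++,fast++
(s=2,f=4) a[fast]=11≠a[slow]=9 write a[3]=11 → slow++,fast++
(s=3,f=5) a[fast]=13≠a[slow]=11 write a[4]=13 → slow++,fast++
(s=4,f=6) a[fast]=14≠a[slow]=13 write a[5]=14 → slow++,fast++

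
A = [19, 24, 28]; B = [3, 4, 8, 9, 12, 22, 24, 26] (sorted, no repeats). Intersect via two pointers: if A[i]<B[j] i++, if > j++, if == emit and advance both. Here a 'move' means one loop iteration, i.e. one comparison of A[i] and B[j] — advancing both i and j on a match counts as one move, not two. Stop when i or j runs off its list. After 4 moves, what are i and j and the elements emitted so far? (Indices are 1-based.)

i=1, j=5, emitted=[]

[i=1,j=1] 19>3 → j++
[i=1,j=2] 19>4 → j++
[i=1,j=3] 19>8 → j++
[i=1,j=4] 19>9 → j++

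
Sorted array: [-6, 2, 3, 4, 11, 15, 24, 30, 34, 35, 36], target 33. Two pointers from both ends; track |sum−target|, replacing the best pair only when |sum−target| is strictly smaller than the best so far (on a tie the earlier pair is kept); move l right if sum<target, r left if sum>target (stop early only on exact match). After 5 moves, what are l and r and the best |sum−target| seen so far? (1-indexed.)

[1,11] -6+36=30 d=3 * → l++
[2,11] 2+36=38 d=5 → r--
[2,10] 2+35=37 d=4 → r--
[2,9] 2+34=36 d=3 → r--
[2,8] 2+30=32 d=1 * → l++

l=3, r=8, best |Δ|=1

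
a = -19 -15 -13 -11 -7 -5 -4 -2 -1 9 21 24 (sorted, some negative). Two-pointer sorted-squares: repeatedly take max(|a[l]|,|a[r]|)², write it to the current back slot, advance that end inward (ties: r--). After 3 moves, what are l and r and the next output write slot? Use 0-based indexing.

[0,11] |-19|<=|24| out[11]=576 → r--
[0,10] |-19|<=|21| out[10]=441 → r--
[0,9] |-19|>|9| out[9]=361 → l++

l=1, r=9, next write slot=8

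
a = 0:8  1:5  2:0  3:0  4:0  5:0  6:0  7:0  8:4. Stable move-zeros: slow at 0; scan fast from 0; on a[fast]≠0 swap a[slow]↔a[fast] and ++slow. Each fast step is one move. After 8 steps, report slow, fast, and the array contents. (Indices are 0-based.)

(s=0,f=0) a[fast]=8≠0 swap→a[0]=8 → slow++,fast++
(s=1,f=1) a[fast]=5≠0 swap→a[1]=5 → slow++,fast++
(s=2,f=2) a[fast]=0 → fast++
(s=2,f=3) a[fast]=0 → fast++
(s=2,f=4) a[fast]=0 → fast++
(s=2,f=5) a[fast]=0 → fast++
(s=2,f=6) a[fast]=0 → fast++
(s=2,f=7) a[fast]=0 → fast++

slow=2, fast=8, a=[8, 5, 0, 0, 0, 0, 0, 0, 4]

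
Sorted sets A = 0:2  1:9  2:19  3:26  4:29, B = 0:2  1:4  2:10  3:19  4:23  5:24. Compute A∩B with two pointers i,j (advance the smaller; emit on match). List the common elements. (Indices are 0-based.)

i=0 j=0: 2==2 emit, i++,j++
i=1 j=1: 9>4, j++
i=1 j=2: 9<10, i++
i=2 j=2: 19>10, j++
i=2 j=3: 19==19 emit, i++,j++
i=3 j=4: 26>23, j++
i=3 j=5: 26>24, j++

intersection = [2, 19]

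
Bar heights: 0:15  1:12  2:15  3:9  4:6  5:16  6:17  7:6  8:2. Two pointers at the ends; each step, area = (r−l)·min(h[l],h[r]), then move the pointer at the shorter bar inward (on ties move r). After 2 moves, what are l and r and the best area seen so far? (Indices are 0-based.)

l=0, r=6, best area=42

l=0 r=8: min(15,2)*8=16 best=16 *, r--
l=0 r=7: min(15,6)*7=42 best=42 *, r--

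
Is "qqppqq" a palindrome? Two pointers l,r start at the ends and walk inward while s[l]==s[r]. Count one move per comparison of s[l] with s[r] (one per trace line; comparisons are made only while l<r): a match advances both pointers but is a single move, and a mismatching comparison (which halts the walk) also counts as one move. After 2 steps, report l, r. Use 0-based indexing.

l=0 r=5: 'q'=='q', l++,r--
l=1 r=4: 'q'=='q', l++,r--

l=2, r=3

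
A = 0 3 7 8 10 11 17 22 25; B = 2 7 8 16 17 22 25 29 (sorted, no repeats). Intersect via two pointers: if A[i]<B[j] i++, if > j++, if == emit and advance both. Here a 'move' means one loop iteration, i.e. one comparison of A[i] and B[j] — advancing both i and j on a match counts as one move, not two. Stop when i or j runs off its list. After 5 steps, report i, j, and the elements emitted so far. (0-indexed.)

i=0 j=0: 0<2, i++
i=1 j=0: 3>2, j++
i=1 j=1: 3<7, i++
i=2 j=1: 7==7 emit, i++,j++
i=3 j=2: 8==8 emit, i++,j++

i=4, j=3, emitted=[7, 8]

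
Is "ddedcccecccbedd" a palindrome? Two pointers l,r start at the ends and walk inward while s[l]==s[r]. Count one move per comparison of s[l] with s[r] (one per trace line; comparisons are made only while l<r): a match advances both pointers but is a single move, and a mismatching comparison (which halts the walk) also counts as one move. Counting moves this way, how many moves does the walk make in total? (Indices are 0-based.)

4 moves

[0,14] 'd'=='d' → l++,r--
[1,13] 'd'=='d' → l++,r--
[2,12] 'e'=='e' → l++,r--
[3,11] 'd'!='b' → stop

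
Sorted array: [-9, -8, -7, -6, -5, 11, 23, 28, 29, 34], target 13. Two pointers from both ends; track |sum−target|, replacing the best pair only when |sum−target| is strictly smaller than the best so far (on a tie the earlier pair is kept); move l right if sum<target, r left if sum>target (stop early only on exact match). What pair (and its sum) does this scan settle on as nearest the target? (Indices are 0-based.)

l=0 r=9: -9+34=25 d=12 *, r--
l=0 r=8: -9+29=20 d=7 *, r--
l=0 r=7: -9+28=19 d=6 *, r--
l=0 r=6: -9+23=14 d=1 *, r--
l=0 r=5: -9+11=2 d=11, l++
l=1 r=5: -8+11=3 d=10, l++
l=2 r=5: -7+11=4 d=9, l++
l=3 r=5: -6+11=5 d=8, l++
l=4 r=5: -5+11=6 d=7, l++

pair (-9, 23) with sum 14 (|Δ|=1)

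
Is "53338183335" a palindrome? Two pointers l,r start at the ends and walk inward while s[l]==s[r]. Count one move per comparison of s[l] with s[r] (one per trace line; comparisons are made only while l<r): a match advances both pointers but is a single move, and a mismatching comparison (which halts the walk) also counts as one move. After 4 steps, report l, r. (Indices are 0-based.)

[0,10] '5'=='5' → l++,r--
[1,9] '3'=='3' → l++,r--
[2,8] '3'=='3' → l++,r--
[3,7] '3'=='3' → l++,r--

l=4, r=6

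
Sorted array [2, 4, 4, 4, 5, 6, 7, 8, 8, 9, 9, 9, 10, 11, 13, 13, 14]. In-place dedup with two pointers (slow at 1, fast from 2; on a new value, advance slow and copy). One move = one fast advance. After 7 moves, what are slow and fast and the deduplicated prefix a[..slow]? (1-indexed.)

slow=6, fast=9, prefix=[2, 4, 5, 6, 7, 8]

(s=1,f=2) a[fast]=4≠a[slow]=2 write a[2]=4 → slow++,fast++
(s=2,f=3) a[fast]=4=a[slow] dup → fast++
(s=2,f=4) a[fast]=4=a[slow] dup → fast++
(s=2,f=5) a[fast]=5≠a[slow]=4 write a[3]=5 → slow++,fast++
(s=3,f=6) a[fast]=6≠a[slow]=5 write a[4]=6 → slow++,fast++
(s=4,f=7) a[fast]=7≠a[slow]=6 write a[5]=7 → slow++,fast++
(s=5,f=8) a[fast]=8≠a[slow]=7 write a[6]=8 → slow++,fast++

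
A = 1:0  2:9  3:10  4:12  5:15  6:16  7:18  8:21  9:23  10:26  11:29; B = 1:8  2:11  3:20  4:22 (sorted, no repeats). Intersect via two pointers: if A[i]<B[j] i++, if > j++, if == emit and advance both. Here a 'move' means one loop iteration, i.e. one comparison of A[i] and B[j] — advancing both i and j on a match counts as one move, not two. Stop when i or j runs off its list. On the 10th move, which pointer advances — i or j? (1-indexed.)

[i=1,j=1] 0<8 → i++
[i=2,j=1] 9>8 → j++
[i=2,j=2] 9<11 → i++
[i=3,j=2] 10<11 → i++
[i=4,j=2] 12>11 → j++
[i=4,j=3] 12<20 → i++
[i=5,j=3] 15<20 → i++
[i=6,j=3] 16<20 → i++
[i=7,j=3] 18<20 → i++
[i=8,j=3] 21>20 → j++

j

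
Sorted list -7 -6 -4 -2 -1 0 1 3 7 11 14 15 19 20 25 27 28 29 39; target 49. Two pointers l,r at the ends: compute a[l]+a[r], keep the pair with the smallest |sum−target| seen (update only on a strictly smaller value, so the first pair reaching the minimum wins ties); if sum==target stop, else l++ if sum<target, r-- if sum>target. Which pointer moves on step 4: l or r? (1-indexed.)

l

[1,19] -7+39=32 d=17 * → l++
[2,19] -6+39=33 d=16 * → l++
[3,19] -4+39=35 d=14 * → l++
[4,19] -2+39=37 d=12 * → l++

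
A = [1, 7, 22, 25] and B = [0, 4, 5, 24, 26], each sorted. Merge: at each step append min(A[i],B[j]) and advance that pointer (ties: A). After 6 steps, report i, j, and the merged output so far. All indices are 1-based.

i=1 j=1: A[i]=1>B[j]=0 take 0, j++
i=1 j=2: A[i]=1<=B[j]=4 take 1, i++
i=2 j=2: A[i]=7>B[j]=4 take 4, j++
i=2 j=3: A[i]=7>B[j]=5 take 5, j++
i=2 j=4: A[i]=7<=B[j]=24 take 7, i++
i=3 j=4: A[i]=22<=B[j]=24 take 22, i++

i=4, j=4, merged so far=[0, 1, 4, 5, 7, 22]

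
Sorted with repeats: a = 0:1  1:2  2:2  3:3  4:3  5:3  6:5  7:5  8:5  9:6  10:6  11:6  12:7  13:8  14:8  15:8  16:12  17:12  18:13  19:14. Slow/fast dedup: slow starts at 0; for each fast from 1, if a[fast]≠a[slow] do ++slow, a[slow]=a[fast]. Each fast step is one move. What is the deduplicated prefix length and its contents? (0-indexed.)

slow=0 fast=1: a[fast]=2≠a[slow]=1 write a[1]=2, slow++,fast++
slow=1 fast=2: a[fast]=2=a[slow] dup, fast++
slow=1 fast=3: a[fast]=3≠a[slow]=2 write a[2]=3, slow++,fast++
slow=2 fast=4: a[fast]=3=a[slow] dup, fast++
slow=2 fast=5: a[fast]=3=a[slow] dup, fast++
slow=2 fast=6: a[fast]=5≠a[slow]=3 write a[3]=5, slow++,fast++
slow=3 fast=7: a[fast]=5=a[slow] dup, fast++
slow=3 fast=8: a[fast]=5=a[slow] dup, fast++
slow=3 fast=9: a[fast]=6≠a[slow]=5 write a[4]=6, slow++,fast++
slow=4 fast=10: a[fast]=6=a[slow] dup, fast++
slow=4 fast=11: a[fast]=6=a[slow] dup, fast++
slow=4 fast=12: a[fast]=7≠a[slow]=6 write a[5]=7, slow++,fast++
slow=5 fast=13: a[fast]=8≠a[slow]=7 write a[6]=8, slow++,fast++
slow=6 fast=14: a[fast]=8=a[slow] dup, fast++
slow=6 fast=15: a[fast]=8=a[slow] dup, fast++
slow=6 fast=16: a[fast]=12≠a[slow]=8 write a[7]=12, slow++,fast++
slow=7 fast=17: a[fast]=12=a[slow] dup, fast++
slow=7 fast=18: a[fast]=13≠a[slow]=12 write a[8]=13, slow++,fast++
slow=8 fast=19: a[fast]=14≠a[slow]=13 write a[9]=14, slow++,fast++

length 10; prefix = [1, 2, 3, 5, 6, 7, 8, 12, 13, 14]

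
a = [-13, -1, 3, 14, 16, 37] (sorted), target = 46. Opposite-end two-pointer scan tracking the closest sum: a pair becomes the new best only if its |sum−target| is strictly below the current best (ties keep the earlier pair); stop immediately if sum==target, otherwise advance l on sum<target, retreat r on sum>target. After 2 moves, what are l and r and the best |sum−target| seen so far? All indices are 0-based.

[0,5] -13+37=24 d=22 * → l++
[1,5] -1+37=36 d=10 * → l++

l=2, r=5, best |Δ|=10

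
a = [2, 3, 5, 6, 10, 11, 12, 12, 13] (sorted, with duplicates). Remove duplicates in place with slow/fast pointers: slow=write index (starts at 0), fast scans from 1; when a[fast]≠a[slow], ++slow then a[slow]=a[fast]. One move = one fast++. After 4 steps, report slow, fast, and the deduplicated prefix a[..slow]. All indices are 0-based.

slow=4, fast=5, prefix=[2, 3, 5, 6, 10]

slow=0 fast=1: a[fast]=3≠a[slow]=2 write a[1]=3, slow++,fast++
slow=1 fast=2: a[fast]=5≠a[slow]=3 write a[2]=5, slow++,fast++
slow=2 fast=3: a[fast]=6≠a[slow]=5 write a[3]=6, slow++,fast++
slow=3 fast=4: a[fast]=10≠a[slow]=6 write a[4]=10, slow++,fast++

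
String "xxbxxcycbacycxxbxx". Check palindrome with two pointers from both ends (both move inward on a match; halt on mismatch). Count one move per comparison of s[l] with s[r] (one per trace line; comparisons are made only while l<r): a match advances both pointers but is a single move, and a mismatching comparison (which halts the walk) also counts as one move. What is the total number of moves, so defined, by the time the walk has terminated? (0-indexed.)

9 moves

l=0 r=17: 'x'=='x', l++,r--
l=1 r=16: 'x'=='x', l++,r--
l=2 r=15: 'b'=='b', l++,r--
l=3 r=14: 'x'=='x', l++,r--
l=4 r=13: 'x'=='x', l++,r--
l=5 r=12: 'c'=='c', l++,r--
l=6 r=11: 'y'=='y', l++,r--
l=7 r=10: 'c'=='c', l++,r--
l=8 r=9: 'b'!='a', stop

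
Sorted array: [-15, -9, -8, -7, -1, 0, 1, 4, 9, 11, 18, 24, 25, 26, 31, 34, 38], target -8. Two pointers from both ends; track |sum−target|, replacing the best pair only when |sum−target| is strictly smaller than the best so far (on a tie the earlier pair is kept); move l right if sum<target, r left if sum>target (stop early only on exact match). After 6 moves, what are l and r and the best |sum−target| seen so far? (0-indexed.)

l=0 r=16: -15+38=23 d=31 *, r--
l=0 r=15: -15+34=19 d=27 *, r--
l=0 r=14: -15+31=16 d=24 *, r--
l=0 r=13: -15+26=11 d=19 *, r--
l=0 r=12: -15+25=10 d=18 *, r--
l=0 r=11: -15+24=9 d=17 *, r--

l=0, r=10, best |Δ|=17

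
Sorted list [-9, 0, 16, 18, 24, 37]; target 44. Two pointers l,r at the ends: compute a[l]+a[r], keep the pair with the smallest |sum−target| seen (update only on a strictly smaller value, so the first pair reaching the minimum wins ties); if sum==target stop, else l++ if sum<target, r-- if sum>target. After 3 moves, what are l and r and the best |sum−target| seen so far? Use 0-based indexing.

l=2, r=4, best |Δ|=7

l=0 r=5: -9+37=28 d=16 *, l++
l=1 r=5: 0+37=37 d=7 *, l++
l=2 r=5: 16+37=53 d=9, r--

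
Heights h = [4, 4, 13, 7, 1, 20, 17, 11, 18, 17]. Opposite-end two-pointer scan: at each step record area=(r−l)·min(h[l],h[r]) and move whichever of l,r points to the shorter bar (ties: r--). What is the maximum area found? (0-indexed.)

max area = 91

l=0 r=9: min(4,17)*9=36 best=36 *, l++
l=1 r=9: min(4,17)*8=32 best=36, l++
l=2 r=9: min(13,17)*7=91 best=91 *, l++
l=3 r=9: min(7,17)*6=42 best=91, l++
l=4 r=9: min(1,17)*5=5 best=91, l++
l=5 r=9: min(20,17)*4=68 best=91, r--
l=5 r=8: min(20,18)*3=54 best=91, r--
l=5 r=7: min(20,11)*2=22 best=91, r--
l=5 r=6: min(20,17)*1=17 best=91, r--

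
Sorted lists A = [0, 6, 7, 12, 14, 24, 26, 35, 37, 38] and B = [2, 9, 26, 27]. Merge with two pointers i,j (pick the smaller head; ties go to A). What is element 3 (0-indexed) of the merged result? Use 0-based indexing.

merged[3] = 7

i=0 j=0: A[i]=0<=B[j]=2 take 0, i++
i=1 j=0: A[i]=6>B[j]=2 take 2, j++
i=1 j=1: A[i]=6<=B[j]=9 take 6, i++
i=2 j=1: A[i]=7<=B[j]=9 take 7, i++
i=3 j=1: A[i]=12>B[j]=9 take 9, j++
i=3 j=2: A[i]=12<=B[j]=26 take 12, i++
i=4 j=2: A[i]=14<=B[j]=26 take 14, i++
i=5 j=2: A[i]=24<=B[j]=26 take 24, i++
i=6 j=2: A[i]=26<=B[j]=26 take 26, i++
i=7 j=2: A[i]=35>B[j]=26 take 26, j++
i=7 j=3: A[i]=35>B[j]=27 take 27, j++
i=7 j=4: B done, take A[i]=35, i++
i=8 j=4: B done, take A[i]=37, i++
i=9 j=4: B done, take A[i]=38, i++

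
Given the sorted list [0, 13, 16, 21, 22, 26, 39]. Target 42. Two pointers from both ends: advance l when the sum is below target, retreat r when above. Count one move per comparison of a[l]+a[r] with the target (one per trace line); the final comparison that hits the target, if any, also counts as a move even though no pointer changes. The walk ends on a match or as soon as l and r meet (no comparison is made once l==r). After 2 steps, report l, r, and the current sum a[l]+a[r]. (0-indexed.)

[0,6] 0+39=39 <42 → l++
[1,6] 13+39=52 >42 → r--

l=1, r=5, sum=39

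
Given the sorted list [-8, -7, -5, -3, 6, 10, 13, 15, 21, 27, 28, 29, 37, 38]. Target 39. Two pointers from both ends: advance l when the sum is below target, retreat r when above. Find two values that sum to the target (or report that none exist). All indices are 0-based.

(10, 29)

l=0 r=13: -8+38=30 <39, l++
l=1 r=13: -7+38=31 <39, l++
l=2 r=13: -5+38=33 <39, l++
l=3 r=13: -3+38=35 <39, l++
l=4 r=13: 6+38=44 >39, r--
l=4 r=12: 6+37=43 >39, r--
l=4 r=11: 6+29=35 <39, l++
l=5 r=11: 10+29=39, found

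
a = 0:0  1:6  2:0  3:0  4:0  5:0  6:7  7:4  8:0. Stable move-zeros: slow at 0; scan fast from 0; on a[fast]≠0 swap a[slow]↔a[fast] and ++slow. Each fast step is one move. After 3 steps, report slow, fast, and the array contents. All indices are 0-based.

slow=0 fast=0: a[fast]=0, fast++
slow=0 fast=1: a[fast]=6≠0 swap→a[0]=6, slow++,fast++
slow=1 fast=2: a[fast]=0, fast++

slow=1, fast=3, a=[6, 0, 0, 0, 0, 0, 7, 4, 0]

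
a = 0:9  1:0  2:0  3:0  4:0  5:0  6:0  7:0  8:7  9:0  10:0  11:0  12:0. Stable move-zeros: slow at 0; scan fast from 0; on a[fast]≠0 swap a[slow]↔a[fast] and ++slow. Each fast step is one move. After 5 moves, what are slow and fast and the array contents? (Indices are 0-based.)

slow=1, fast=5, a=[9, 0, 0, 0, 0, 0, 0, 0, 7, 0, 0, 0, 0]

slow=0 fast=0: a[fast]=9≠0 swap→a[0]=9, slow++,fast++
slow=1 fast=1: a[fast]=0, fast++
slow=1 fast=2: a[fast]=0, fast++
slow=1 fast=3: a[fast]=0, fast++
slow=1 fast=4: a[fast]=0, fast++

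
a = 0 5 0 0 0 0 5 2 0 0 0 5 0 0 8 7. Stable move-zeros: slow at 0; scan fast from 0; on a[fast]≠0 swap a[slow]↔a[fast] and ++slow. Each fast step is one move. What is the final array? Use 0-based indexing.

[5, 5, 2, 5, 8, 7, 0, 0, 0, 0, 0, 0, 0, 0, 0, 0]

(s=0,f=0) a[fast]=0 → fast++
(s=0,f=1) a[fast]=5≠0 swap→a[0]=5 → slow++,fast++
(s=1,f=2) a[fast]=0 → fast++
(s=1,f=3) a[fast]=0 → fast++
(s=1,f=4) a[fast]=0 → fast++
(s=1,f=5) a[fast]=0 → fast++
(s=1,f=6) a[fast]=5≠0 swap→a[1]=5 → slow++,fast++
(s=2,f=7) a[fast]=2≠0 swap→a[2]=2 → slow++,fast++
(s=3,f=8) a[fast]=0 → fast++
(s=3,f=9) a[fast]=0 → fast++
(s=3,f=10) a[fast]=0 → fast++
(s=3,f=11) a[fast]=5≠0 swap→a[3]=5 → slow++,fast++
(s=4,f=12) a[fast]=0 → fast++
(s=4,f=13) a[fast]=0 → fast++
(s=4,f=14) a[fast]=8≠0 swap→a[4]=8 → slow++,fast++
(s=5,f=15) a[fast]=7≠0 swap→a[5]=7 → slow++,fast++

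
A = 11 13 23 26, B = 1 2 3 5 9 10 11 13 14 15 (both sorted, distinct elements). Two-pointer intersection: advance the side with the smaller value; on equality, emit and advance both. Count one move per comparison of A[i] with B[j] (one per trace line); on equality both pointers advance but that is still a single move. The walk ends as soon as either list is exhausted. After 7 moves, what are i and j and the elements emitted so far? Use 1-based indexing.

i=2, j=8, emitted=[11]

[i=1,j=1] 11>1 → j++
[i=1,j=2] 11>2 → j++
[i=1,j=3] 11>3 → j++
[i=1,j=4] 11>5 → j++
[i=1,j=5] 11>9 → j++
[i=1,j=6] 11>10 → j++
[i=1,j=7] 11==11 emit → i++,j++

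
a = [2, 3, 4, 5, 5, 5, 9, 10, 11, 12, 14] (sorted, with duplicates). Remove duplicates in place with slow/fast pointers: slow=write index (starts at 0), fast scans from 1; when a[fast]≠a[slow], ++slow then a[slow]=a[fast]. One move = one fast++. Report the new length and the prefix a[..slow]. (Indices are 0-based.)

length 9; prefix = [2, 3, 4, 5, 9, 10, 11, 12, 14]

(s=0,f=1) a[fast]=3≠a[slow]=2 write a[1]=3 → slow++,fast++
(s=1,f=2) a[fast]=4≠a[slow]=3 write a[2]=4 → slow++,fast++
(s=2,f=3) a[fast]=5≠a[slow]=4 write a[3]=5 → slow++,fast++
(s=3,f=4) a[fast]=5=a[slow] dup → fast++
(s=3,f=5) a[fast]=5=a[slow] dup → fast++
(s=3,f=6) a[fast]=9≠a[slow]=5 write a[4]=9 → slow++,fast++
(s=4,f=7) a[fast]=10≠a[slow]=9 write a[5]=10 → slow++,fast++
(s=5,f=8) a[fast]=11≠a[slow]=10 write a[6]=11 → slow++,fast++
(s=6,f=9) a[fast]=12≠a[slow]=11 write a[7]=12 → slow++,fast++
(s=7,f=10) a[fast]=14≠a[slow]=12 write a[8]=14 → slow++,fast++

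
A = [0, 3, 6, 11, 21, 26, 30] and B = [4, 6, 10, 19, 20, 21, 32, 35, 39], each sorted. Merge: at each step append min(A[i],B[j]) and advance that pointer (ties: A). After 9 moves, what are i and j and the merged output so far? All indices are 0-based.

[i=0,j=0] A[i]=0<=B[j]=4 take 0 → i++
[i=1,j=0] A[i]=3<=B[j]=4 take 3 → i++
[i=2,j=0] A[i]=6>B[j]=4 take 4 → j++
[i=2,j=1] A[i]=6<=B[j]=6 take 6 → i++
[i=3,j=1] A[i]=11>B[j]=6 take 6 → j++
[i=3,j=2] A[i]=11>B[j]=10 take 10 → j++
[i=3,j=3] A[i]=11<=B[j]=19 take 11 → i++
[i=4,j=3] A[i]=21>B[j]=19 take 19 → j++
[i=4,j=4] A[i]=21>B[j]=20 take 20 → j++

i=4, j=5, merged so far=[0, 3, 4, 6, 6, 10, 11, 19, 20]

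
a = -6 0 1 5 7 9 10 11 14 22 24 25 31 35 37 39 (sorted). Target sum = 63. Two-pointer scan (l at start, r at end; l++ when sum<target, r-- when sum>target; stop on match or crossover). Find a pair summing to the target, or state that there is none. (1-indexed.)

(24, 39)

l=1 r=16: -6+39=33 <63, l++
l=2 r=16: 0+39=39 <63, l++
l=3 r=16: 1+39=40 <63, l++
l=4 r=16: 5+39=44 <63, l++
l=5 r=16: 7+39=46 <63, l++
l=6 r=16: 9+39=48 <63, l++
l=7 r=16: 10+39=49 <63, l++
l=8 r=16: 11+39=50 <63, l++
l=9 r=16: 14+39=53 <63, l++
l=10 r=16: 22+39=61 <63, l++
l=11 r=16: 24+39=63, found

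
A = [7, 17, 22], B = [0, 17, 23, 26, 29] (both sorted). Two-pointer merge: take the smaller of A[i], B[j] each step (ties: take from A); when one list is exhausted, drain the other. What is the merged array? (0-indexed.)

[i=0,j=0] A[i]=7>B[j]=0 take 0 → j++
[i=0,j=1] A[i]=7<=B[j]=17 take 7 → i++
[i=1,j=1] A[i]=17<=B[j]=17 take 17 → i++
[i=2,j=1] A[i]=22>B[j]=17 take 17 → j++
[i=2,j=2] A[i]=22<=B[j]=23 take 22 → i++
[i=3,j=2] A done, take B[j]=23 → j++
[i=3,j=3] A done, take B[j]=26 → j++
[i=3,j=4] A done, take B[j]=29 → j++

[0, 7, 17, 17, 22, 23, 26, 29]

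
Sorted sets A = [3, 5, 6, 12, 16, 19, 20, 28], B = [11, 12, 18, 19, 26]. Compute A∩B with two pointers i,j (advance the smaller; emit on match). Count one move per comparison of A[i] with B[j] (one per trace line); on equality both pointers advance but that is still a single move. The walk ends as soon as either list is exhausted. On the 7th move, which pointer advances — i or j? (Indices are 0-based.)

i=0 j=0: 3<11, i++
i=1 j=0: 5<11, i++
i=2 j=0: 6<11, i++
i=3 j=0: 12>11, j++
i=3 j=1: 12==12 emit, i++,j++
i=4 j=2: 16<18, i++
i=5 j=2: 19>18, j++

j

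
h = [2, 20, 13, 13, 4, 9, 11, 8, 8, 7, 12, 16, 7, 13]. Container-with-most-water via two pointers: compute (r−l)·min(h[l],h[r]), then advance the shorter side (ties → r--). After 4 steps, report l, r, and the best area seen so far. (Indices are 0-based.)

[0,13] min(2,13)*13=26 best=26 * → l++
[1,13] min(20,13)*12=156 best=156 * → r--
[1,12] min(20,7)*11=77 best=156 → r--
[1,11] min(20,16)*10=160 best=160 * → r--

l=1, r=10, best area=160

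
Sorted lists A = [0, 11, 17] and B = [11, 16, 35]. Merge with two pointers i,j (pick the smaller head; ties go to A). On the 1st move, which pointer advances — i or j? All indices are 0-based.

[i=0,j=0] A[i]=0<=B[j]=11 take 0 → i++

i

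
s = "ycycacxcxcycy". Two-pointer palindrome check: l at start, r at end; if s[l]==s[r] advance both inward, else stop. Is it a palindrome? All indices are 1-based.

not a palindrome (mismatch at 5,9)

l=1 r=13: 'y'=='y', l++,r--
l=2 r=12: 'c'=='c', l++,r--
l=3 r=11: 'y'=='y', l++,r--
l=4 r=10: 'c'=='c', l++,r--
l=5 r=9: 'a'!='x', stop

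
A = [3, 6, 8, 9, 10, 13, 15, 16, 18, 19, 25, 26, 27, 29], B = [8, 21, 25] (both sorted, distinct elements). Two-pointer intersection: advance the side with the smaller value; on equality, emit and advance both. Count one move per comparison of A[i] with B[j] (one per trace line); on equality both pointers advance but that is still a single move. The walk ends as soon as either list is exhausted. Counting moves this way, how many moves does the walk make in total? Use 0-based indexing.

12 moves

[i=0,j=0] 3<8 → i++
[i=1,j=0] 6<8 → i++
[i=2,j=0] 8==8 emit → i++,j++
[i=3,j=1] 9<21 → i++
[i=4,j=1] 10<21 → i++
[i=5,j=1] 13<21 → i++
[i=6,j=1] 15<21 → i++
[i=7,j=1] 16<21 → i++
[i=8,j=1] 18<21 → i++
[i=9,j=1] 19<21 → i++
[i=10,j=1] 25>21 → j++
[i=10,j=2] 25==25 emit → i++,j++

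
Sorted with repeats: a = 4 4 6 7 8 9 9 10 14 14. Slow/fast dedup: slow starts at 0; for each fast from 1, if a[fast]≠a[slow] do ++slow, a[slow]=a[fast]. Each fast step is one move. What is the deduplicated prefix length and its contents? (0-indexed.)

length 7; prefix = [4, 6, 7, 8, 9, 10, 14]

slow=0 fast=1: a[fast]=4=a[slow] dup, fast++
slow=0 fast=2: a[fast]=6≠a[slow]=4 write a[1]=6, slow++,fast++
slow=1 fast=3: a[fast]=7≠a[slow]=6 write a[2]=7, slow++,fast++
slow=2 fast=4: a[fast]=8≠a[slow]=7 write a[3]=8, slow++,fast++
slow=3 fast=5: a[fast]=9≠a[slow]=8 write a[4]=9, slow++,fast++
slow=4 fast=6: a[fast]=9=a[slow] dup, fast++
slow=4 fast=7: a[fast]=10≠a[slow]=9 write a[5]=10, slow++,fast++
slow=5 fast=8: a[fast]=14≠a[slow]=10 write a[6]=14, slow++,fast++
slow=6 fast=9: a[fast]=14=a[slow] dup, fast++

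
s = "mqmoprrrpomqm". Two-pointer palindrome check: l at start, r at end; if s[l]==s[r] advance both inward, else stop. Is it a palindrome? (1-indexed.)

[1,13] 'm'=='m' → l++,r--
[2,12] 'q'=='q' → l++,r--
[3,11] 'm'=='m' → l++,r--
[4,10] 'o'=='o' → l++,r--
[5,9] 'p'=='p' → l++,r--
[6,8] 'r'=='r' → l++,r--

palindrome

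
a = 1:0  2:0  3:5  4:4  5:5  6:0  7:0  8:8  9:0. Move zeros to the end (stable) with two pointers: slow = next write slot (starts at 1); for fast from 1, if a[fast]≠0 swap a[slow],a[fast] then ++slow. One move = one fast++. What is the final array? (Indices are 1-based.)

slow=1 fast=1: a[fast]=0, fast++
slow=1 fast=2: a[fast]=0, fast++
slow=1 fast=3: a[fast]=5≠0 swap→a[1]=5, slow++,fast++
slow=2 fast=4: a[fast]=4≠0 swap→a[2]=4, slow++,fast++
slow=3 fast=5: a[fast]=5≠0 swap→a[3]=5, slow++,fast++
slow=4 fast=6: a[fast]=0, fast++
slow=4 fast=7: a[fast]=0, fast++
slow=4 fast=8: a[fast]=8≠0 swap→a[4]=8, slow++,fast++
slow=5 fast=9: a[fast]=0, fast++

[5, 4, 5, 8, 0, 0, 0, 0, 0]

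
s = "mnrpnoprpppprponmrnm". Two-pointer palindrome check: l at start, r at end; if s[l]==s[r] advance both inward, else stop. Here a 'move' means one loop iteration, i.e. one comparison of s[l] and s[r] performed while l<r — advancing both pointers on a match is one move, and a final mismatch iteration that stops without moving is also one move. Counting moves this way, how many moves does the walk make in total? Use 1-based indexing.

4 moves

[1,20] 'm'=='m' → l++,r--
[2,19] 'n'=='n' → l++,r--
[3,18] 'r'=='r' → l++,r--
[4,17] 'p'!='m' → stop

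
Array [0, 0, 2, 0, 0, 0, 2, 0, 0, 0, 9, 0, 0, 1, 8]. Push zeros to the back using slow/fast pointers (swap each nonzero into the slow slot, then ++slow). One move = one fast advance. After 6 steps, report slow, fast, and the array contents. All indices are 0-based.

slow=1, fast=6, a=[2, 0, 0, 0, 0, 0, 2, 0, 0, 0, 9, 0, 0, 1, 8]

(s=0,f=0) a[fast]=0 → fast++
(s=0,f=1) a[fast]=0 → fast++
(s=0,f=2) a[fast]=2≠0 swap→a[0]=2 → slow++,fast++
(s=1,f=3) a[fast]=0 → fast++
(s=1,f=4) a[fast]=0 → fast++
(s=1,f=5) a[fast]=0 → fast++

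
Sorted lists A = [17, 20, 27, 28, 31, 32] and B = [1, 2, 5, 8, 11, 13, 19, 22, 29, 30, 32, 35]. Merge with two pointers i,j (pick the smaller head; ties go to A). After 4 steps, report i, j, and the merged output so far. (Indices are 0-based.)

[i=0,j=0] A[i]=17>B[j]=1 take 1 → j++
[i=0,j=1] A[i]=17>B[j]=2 take 2 → j++
[i=0,j=2] A[i]=17>B[j]=5 take 5 → j++
[i=0,j=3] A[i]=17>B[j]=8 take 8 → j++

i=0, j=4, merged so far=[1, 2, 5, 8]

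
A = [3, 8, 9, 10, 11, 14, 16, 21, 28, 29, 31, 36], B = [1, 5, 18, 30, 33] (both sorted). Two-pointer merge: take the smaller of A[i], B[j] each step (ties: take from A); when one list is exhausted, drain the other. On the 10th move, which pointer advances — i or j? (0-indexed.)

[i=0,j=0] A[i]=3>B[j]=1 take 1 → j++
[i=0,j=1] A[i]=3<=B[j]=5 take 3 → i++
[i=1,j=1] A[i]=8>B[j]=5 take 5 → j++
[i=1,j=2] A[i]=8<=B[j]=18 take 8 → i++
[i=2,j=2] A[i]=9<=B[j]=18 take 9 → i++
[i=3,j=2] A[i]=10<=B[j]=18 take 10 → i++
[i=4,j=2] A[i]=11<=B[j]=18 take 11 → i++
[i=5,j=2] A[i]=14<=B[j]=18 take 14 → i++
[i=6,j=2] A[i]=16<=B[j]=18 take 16 → i++
[i=7,j=2] A[i]=21>B[j]=18 take 18 → j++

j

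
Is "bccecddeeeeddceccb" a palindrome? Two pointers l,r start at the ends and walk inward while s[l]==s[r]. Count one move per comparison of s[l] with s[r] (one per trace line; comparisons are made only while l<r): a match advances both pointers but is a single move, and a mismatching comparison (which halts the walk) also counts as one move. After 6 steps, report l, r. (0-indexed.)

l=6, r=11

[0,17] 'b'=='b' → l++,r--
[1,16] 'c'=='c' → l++,r--
[2,15] 'c'=='c' → l++,r--
[3,14] 'e'=='e' → l++,r--
[4,13] 'c'=='c' → l++,r--
[5,12] 'd'=='d' → l++,r--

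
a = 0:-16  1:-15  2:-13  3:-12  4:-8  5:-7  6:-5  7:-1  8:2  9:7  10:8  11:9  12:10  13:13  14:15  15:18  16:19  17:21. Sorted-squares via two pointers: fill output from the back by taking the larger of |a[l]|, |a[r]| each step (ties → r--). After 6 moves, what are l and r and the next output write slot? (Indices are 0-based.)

l=2, r=13, next write slot=11

[0,17] |-16|<=|21| out[17]=441 → r--
[0,16] |-16|<=|19| out[16]=361 → r--
[0,15] |-16|<=|18| out[15]=324 → r--
[0,14] |-16|>|15| out[14]=256 → l++
[1,14] |-15|<=|15| out[13]=225 → r--
[1,13] |-15|>|13| out[12]=225 → l++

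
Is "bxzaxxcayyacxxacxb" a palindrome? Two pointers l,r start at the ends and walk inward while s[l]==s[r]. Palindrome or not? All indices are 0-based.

not a palindrome (mismatch at 2,15)

[0,17] 'b'=='b' → l++,r--
[1,16] 'x'=='x' → l++,r--
[2,15] 'z'!='c' → stop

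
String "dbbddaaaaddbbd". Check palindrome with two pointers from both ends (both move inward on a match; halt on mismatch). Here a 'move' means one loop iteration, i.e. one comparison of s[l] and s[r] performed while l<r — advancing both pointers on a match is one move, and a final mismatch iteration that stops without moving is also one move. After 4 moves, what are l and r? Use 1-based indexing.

l=5, r=10

[1,14] 'd'=='d' → l++,r--
[2,13] 'b'=='b' → l++,r--
[3,12] 'b'=='b' → l++,r--
[4,11] 'd'=='d' → l++,r--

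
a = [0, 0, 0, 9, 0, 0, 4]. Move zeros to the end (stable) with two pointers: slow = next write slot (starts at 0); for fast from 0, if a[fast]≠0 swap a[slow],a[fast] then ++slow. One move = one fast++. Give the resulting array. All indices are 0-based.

[9, 4, 0, 0, 0, 0, 0]

slow=0 fast=0: a[fast]=0, fast++
slow=0 fast=1: a[fast]=0, fast++
slow=0 fast=2: a[fast]=0, fast++
slow=0 fast=3: a[fast]=9≠0 swap→a[0]=9, slow++,fast++
slow=1 fast=4: a[fast]=0, fast++
slow=1 fast=5: a[fast]=0, fast++
slow=1 fast=6: a[fast]=4≠0 swap→a[1]=4, slow++,fast++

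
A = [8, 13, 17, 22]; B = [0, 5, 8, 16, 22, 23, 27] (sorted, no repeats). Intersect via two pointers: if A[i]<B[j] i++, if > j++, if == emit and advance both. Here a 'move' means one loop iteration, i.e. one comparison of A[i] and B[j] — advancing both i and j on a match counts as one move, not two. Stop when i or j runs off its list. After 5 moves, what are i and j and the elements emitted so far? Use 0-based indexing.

i=2, j=4, emitted=[8]

i=0 j=0: 8>0, j++
i=0 j=1: 8>5, j++
i=0 j=2: 8==8 emit, i++,j++
i=1 j=3: 13<16, i++
i=2 j=3: 17>16, j++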